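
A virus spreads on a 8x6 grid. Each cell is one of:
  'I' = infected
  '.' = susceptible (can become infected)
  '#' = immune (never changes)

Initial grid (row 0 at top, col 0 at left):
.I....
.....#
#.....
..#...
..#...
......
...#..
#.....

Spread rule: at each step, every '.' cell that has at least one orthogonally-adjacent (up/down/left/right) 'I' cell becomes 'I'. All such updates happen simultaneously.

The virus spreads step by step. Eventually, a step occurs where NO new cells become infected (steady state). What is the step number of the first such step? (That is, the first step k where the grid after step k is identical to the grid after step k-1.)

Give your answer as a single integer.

Step 0 (initial): 1 infected
Step 1: +3 new -> 4 infected
Step 2: +4 new -> 8 infected
Step 3: +4 new -> 12 infected
Step 4: +5 new -> 17 infected
Step 5: +4 new -> 21 infected
Step 6: +6 new -> 27 infected
Step 7: +6 new -> 33 infected
Step 8: +3 new -> 36 infected
Step 9: +3 new -> 39 infected
Step 10: +2 new -> 41 infected
Step 11: +1 new -> 42 infected
Step 12: +0 new -> 42 infected

Answer: 12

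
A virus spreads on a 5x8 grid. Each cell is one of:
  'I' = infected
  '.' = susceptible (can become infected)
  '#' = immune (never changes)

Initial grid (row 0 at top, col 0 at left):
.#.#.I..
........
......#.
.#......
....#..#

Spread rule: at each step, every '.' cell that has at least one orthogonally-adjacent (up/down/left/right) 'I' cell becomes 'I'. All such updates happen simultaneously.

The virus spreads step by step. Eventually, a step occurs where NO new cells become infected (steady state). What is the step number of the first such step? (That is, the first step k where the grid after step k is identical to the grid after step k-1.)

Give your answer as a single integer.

Answer: 10

Derivation:
Step 0 (initial): 1 infected
Step 1: +3 new -> 4 infected
Step 2: +4 new -> 8 infected
Step 3: +4 new -> 12 infected
Step 4: +6 new -> 18 infected
Step 5: +6 new -> 24 infected
Step 6: +4 new -> 28 infected
Step 7: +3 new -> 31 infected
Step 8: +2 new -> 33 infected
Step 9: +1 new -> 34 infected
Step 10: +0 new -> 34 infected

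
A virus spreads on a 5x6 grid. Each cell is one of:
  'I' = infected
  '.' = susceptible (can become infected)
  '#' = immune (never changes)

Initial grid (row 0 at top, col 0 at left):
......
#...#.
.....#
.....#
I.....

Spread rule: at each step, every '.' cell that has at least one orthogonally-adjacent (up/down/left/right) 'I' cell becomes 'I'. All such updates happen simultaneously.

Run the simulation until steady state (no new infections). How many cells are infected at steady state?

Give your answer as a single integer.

Answer: 26

Derivation:
Step 0 (initial): 1 infected
Step 1: +2 new -> 3 infected
Step 2: +3 new -> 6 infected
Step 3: +3 new -> 9 infected
Step 4: +4 new -> 13 infected
Step 5: +5 new -> 18 infected
Step 6: +4 new -> 22 infected
Step 7: +1 new -> 23 infected
Step 8: +1 new -> 24 infected
Step 9: +1 new -> 25 infected
Step 10: +1 new -> 26 infected
Step 11: +0 new -> 26 infected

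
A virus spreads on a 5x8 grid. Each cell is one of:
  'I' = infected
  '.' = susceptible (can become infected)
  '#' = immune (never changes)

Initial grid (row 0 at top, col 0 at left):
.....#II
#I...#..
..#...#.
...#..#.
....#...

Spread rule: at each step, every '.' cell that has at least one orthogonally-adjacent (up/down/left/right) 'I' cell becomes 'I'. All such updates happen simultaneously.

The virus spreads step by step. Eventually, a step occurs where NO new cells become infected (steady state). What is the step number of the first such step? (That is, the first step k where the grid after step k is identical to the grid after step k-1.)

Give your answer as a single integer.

Answer: 7

Derivation:
Step 0 (initial): 3 infected
Step 1: +5 new -> 8 infected
Step 2: +6 new -> 14 infected
Step 3: +7 new -> 21 infected
Step 4: +5 new -> 26 infected
Step 5: +4 new -> 30 infected
Step 6: +2 new -> 32 infected
Step 7: +0 new -> 32 infected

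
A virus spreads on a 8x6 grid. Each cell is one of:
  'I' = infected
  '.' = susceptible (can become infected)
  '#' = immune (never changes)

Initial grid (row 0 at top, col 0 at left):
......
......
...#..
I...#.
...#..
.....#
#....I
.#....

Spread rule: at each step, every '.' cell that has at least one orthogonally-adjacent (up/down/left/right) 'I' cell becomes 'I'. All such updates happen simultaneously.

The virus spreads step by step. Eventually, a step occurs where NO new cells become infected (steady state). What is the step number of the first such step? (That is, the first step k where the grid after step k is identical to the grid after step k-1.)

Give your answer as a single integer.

Step 0 (initial): 2 infected
Step 1: +5 new -> 7 infected
Step 2: +8 new -> 15 infected
Step 3: +10 new -> 25 infected
Step 4: +6 new -> 31 infected
Step 5: +3 new -> 34 infected
Step 6: +3 new -> 37 infected
Step 7: +3 new -> 40 infected
Step 8: +1 new -> 41 infected
Step 9: +0 new -> 41 infected

Answer: 9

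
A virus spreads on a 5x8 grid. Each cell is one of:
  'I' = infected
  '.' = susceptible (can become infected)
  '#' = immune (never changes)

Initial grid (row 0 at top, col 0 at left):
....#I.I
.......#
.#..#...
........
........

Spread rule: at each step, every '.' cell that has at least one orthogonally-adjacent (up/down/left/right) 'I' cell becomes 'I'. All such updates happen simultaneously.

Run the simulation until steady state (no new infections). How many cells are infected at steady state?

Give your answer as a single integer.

Answer: 36

Derivation:
Step 0 (initial): 2 infected
Step 1: +2 new -> 4 infected
Step 2: +3 new -> 7 infected
Step 3: +3 new -> 10 infected
Step 4: +7 new -> 17 infected
Step 5: +7 new -> 24 infected
Step 6: +5 new -> 29 infected
Step 7: +4 new -> 33 infected
Step 8: +2 new -> 35 infected
Step 9: +1 new -> 36 infected
Step 10: +0 new -> 36 infected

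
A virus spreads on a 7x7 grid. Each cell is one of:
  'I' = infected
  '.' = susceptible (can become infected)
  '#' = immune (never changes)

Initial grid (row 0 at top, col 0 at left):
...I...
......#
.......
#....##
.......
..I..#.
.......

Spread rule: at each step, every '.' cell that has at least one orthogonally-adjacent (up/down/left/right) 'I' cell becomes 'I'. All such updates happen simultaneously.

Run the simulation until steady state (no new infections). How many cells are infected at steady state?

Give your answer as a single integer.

Step 0 (initial): 2 infected
Step 1: +7 new -> 9 infected
Step 2: +12 new -> 21 infected
Step 3: +12 new -> 33 infected
Step 4: +6 new -> 39 infected
Step 5: +4 new -> 43 infected
Step 6: +1 new -> 44 infected
Step 7: +0 new -> 44 infected

Answer: 44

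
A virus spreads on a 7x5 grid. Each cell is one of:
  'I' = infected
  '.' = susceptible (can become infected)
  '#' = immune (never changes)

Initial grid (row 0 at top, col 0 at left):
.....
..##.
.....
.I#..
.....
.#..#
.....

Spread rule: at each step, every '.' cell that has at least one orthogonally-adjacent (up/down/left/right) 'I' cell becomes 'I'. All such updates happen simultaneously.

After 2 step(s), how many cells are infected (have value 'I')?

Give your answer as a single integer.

Answer: 9

Derivation:
Step 0 (initial): 1 infected
Step 1: +3 new -> 4 infected
Step 2: +5 new -> 9 infected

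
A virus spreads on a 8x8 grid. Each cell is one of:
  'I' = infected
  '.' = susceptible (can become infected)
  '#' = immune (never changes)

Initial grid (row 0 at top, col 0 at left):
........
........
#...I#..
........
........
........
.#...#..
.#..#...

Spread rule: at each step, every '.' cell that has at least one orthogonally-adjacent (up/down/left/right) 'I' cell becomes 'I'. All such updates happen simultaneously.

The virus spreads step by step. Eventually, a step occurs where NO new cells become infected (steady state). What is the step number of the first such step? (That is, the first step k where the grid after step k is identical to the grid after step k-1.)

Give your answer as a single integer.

Answer: 10

Derivation:
Step 0 (initial): 1 infected
Step 1: +3 new -> 4 infected
Step 2: +7 new -> 11 infected
Step 3: +10 new -> 21 infected
Step 4: +12 new -> 33 infected
Step 5: +10 new -> 43 infected
Step 6: +7 new -> 50 infected
Step 7: +4 new -> 54 infected
Step 8: +3 new -> 57 infected
Step 9: +1 new -> 58 infected
Step 10: +0 new -> 58 infected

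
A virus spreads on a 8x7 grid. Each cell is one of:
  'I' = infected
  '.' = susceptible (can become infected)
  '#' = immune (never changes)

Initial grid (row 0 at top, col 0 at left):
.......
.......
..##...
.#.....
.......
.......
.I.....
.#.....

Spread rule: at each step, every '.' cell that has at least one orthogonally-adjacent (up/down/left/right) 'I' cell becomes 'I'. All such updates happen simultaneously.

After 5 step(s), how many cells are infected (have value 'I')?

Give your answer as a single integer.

Answer: 27

Derivation:
Step 0 (initial): 1 infected
Step 1: +3 new -> 4 infected
Step 2: +6 new -> 10 infected
Step 3: +5 new -> 15 infected
Step 4: +6 new -> 21 infected
Step 5: +6 new -> 27 infected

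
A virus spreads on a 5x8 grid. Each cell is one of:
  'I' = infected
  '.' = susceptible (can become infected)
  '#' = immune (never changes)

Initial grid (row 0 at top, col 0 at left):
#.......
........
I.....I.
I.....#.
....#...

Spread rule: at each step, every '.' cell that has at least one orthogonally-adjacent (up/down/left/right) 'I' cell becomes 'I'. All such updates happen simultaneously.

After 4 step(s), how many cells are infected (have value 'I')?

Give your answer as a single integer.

Step 0 (initial): 3 infected
Step 1: +7 new -> 10 infected
Step 2: +10 new -> 20 infected
Step 3: +11 new -> 31 infected
Step 4: +5 new -> 36 infected

Answer: 36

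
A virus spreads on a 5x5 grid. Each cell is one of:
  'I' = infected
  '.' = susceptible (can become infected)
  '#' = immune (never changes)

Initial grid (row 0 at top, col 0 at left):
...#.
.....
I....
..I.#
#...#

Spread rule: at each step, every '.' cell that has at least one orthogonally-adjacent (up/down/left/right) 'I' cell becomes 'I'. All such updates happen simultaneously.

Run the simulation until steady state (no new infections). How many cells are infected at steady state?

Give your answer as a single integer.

Answer: 21

Derivation:
Step 0 (initial): 2 infected
Step 1: +7 new -> 9 infected
Step 2: +6 new -> 15 infected
Step 3: +4 new -> 19 infected
Step 4: +1 new -> 20 infected
Step 5: +1 new -> 21 infected
Step 6: +0 new -> 21 infected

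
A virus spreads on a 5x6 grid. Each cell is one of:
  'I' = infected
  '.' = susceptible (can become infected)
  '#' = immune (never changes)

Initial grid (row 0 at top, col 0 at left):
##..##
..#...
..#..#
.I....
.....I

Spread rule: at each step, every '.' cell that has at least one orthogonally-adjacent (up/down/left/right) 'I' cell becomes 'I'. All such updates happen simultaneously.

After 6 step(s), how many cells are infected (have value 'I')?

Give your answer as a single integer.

Step 0 (initial): 2 infected
Step 1: +6 new -> 8 infected
Step 2: +7 new -> 15 infected
Step 3: +3 new -> 18 infected
Step 4: +2 new -> 20 infected
Step 5: +2 new -> 22 infected
Step 6: +1 new -> 23 infected

Answer: 23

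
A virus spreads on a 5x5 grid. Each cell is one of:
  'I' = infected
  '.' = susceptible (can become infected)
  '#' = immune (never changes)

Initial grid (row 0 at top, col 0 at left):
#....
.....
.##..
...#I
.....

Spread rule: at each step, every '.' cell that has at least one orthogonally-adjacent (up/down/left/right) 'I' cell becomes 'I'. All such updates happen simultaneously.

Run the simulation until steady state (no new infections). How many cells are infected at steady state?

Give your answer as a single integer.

Step 0 (initial): 1 infected
Step 1: +2 new -> 3 infected
Step 2: +3 new -> 6 infected
Step 3: +3 new -> 9 infected
Step 4: +4 new -> 13 infected
Step 5: +4 new -> 17 infected
Step 6: +3 new -> 20 infected
Step 7: +1 new -> 21 infected
Step 8: +0 new -> 21 infected

Answer: 21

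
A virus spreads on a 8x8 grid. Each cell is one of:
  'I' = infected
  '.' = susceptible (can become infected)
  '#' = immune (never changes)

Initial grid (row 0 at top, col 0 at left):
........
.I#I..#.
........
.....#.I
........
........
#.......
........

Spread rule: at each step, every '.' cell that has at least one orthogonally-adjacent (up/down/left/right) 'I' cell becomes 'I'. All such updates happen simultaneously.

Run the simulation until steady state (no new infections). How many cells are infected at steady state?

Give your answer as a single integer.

Answer: 60

Derivation:
Step 0 (initial): 3 infected
Step 1: +9 new -> 12 infected
Step 2: +13 new -> 25 infected
Step 3: +11 new -> 36 infected
Step 4: +9 new -> 45 infected
Step 5: +7 new -> 52 infected
Step 6: +5 new -> 57 infected
Step 7: +3 new -> 60 infected
Step 8: +0 new -> 60 infected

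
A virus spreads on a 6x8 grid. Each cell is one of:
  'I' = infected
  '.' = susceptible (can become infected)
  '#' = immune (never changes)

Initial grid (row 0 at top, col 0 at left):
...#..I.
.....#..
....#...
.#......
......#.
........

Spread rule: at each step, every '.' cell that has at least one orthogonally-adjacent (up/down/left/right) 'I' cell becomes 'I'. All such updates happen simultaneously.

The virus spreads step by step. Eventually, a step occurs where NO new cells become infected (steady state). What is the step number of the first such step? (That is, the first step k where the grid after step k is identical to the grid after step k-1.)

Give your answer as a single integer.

Step 0 (initial): 1 infected
Step 1: +3 new -> 4 infected
Step 2: +3 new -> 7 infected
Step 3: +4 new -> 11 infected
Step 4: +3 new -> 14 infected
Step 5: +5 new -> 19 infected
Step 6: +7 new -> 26 infected
Step 7: +7 new -> 33 infected
Step 8: +4 new -> 37 infected
Step 9: +3 new -> 40 infected
Step 10: +2 new -> 42 infected
Step 11: +1 new -> 43 infected
Step 12: +0 new -> 43 infected

Answer: 12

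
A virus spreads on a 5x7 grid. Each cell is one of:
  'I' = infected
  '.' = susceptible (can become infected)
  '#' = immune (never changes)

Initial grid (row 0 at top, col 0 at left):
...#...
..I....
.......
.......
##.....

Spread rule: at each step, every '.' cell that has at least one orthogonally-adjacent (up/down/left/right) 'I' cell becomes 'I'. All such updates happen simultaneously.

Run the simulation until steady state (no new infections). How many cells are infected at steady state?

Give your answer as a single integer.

Step 0 (initial): 1 infected
Step 1: +4 new -> 5 infected
Step 2: +6 new -> 11 infected
Step 3: +8 new -> 19 infected
Step 4: +6 new -> 25 infected
Step 5: +4 new -> 29 infected
Step 6: +2 new -> 31 infected
Step 7: +1 new -> 32 infected
Step 8: +0 new -> 32 infected

Answer: 32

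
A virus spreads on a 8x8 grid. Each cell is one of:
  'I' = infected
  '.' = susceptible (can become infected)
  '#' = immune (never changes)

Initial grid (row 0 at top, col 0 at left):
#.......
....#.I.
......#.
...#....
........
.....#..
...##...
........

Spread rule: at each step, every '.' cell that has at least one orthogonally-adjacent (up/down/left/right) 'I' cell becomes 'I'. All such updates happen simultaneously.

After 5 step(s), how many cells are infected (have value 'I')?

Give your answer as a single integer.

Step 0 (initial): 1 infected
Step 1: +3 new -> 4 infected
Step 2: +4 new -> 8 infected
Step 3: +4 new -> 12 infected
Step 4: +6 new -> 18 infected
Step 5: +6 new -> 24 infected

Answer: 24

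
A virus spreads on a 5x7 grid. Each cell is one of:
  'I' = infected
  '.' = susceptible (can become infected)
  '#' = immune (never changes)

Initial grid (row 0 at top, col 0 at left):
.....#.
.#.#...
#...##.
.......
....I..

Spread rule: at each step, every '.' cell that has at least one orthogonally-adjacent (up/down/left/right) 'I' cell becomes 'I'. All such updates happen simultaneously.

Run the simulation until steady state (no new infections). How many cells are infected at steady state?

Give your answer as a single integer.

Answer: 29

Derivation:
Step 0 (initial): 1 infected
Step 1: +3 new -> 4 infected
Step 2: +4 new -> 8 infected
Step 3: +4 new -> 12 infected
Step 4: +4 new -> 16 infected
Step 5: +4 new -> 20 infected
Step 6: +3 new -> 23 infected
Step 7: +3 new -> 26 infected
Step 8: +2 new -> 28 infected
Step 9: +1 new -> 29 infected
Step 10: +0 new -> 29 infected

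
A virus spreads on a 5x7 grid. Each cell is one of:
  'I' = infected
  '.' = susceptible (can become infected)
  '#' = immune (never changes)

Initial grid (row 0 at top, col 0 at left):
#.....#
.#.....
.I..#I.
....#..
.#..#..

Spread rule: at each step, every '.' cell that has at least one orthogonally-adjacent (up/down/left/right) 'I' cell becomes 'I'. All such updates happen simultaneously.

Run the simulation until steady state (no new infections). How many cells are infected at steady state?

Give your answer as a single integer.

Step 0 (initial): 2 infected
Step 1: +6 new -> 8 infected
Step 2: +10 new -> 18 infected
Step 3: +7 new -> 25 infected
Step 4: +3 new -> 28 infected
Step 5: +0 new -> 28 infected

Answer: 28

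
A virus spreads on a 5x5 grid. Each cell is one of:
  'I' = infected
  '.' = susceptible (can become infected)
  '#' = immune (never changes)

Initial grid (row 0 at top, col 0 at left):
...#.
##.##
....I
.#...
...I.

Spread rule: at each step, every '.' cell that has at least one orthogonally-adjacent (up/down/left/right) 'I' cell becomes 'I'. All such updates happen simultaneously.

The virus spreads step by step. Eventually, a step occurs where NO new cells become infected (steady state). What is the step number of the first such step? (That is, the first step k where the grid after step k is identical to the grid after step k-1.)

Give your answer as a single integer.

Step 0 (initial): 2 infected
Step 1: +5 new -> 7 infected
Step 2: +3 new -> 10 infected
Step 3: +3 new -> 13 infected
Step 4: +3 new -> 16 infected
Step 5: +1 new -> 17 infected
Step 6: +1 new -> 18 infected
Step 7: +0 new -> 18 infected

Answer: 7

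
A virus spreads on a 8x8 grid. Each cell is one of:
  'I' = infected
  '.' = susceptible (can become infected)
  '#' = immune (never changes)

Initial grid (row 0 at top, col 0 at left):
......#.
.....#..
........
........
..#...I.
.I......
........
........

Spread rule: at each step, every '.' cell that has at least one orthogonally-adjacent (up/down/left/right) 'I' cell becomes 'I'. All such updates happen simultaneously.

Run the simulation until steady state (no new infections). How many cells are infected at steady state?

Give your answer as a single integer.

Step 0 (initial): 2 infected
Step 1: +8 new -> 10 infected
Step 2: +13 new -> 23 infected
Step 3: +15 new -> 38 infected
Step 4: +10 new -> 48 infected
Step 5: +7 new -> 55 infected
Step 6: +4 new -> 59 infected
Step 7: +2 new -> 61 infected
Step 8: +0 new -> 61 infected

Answer: 61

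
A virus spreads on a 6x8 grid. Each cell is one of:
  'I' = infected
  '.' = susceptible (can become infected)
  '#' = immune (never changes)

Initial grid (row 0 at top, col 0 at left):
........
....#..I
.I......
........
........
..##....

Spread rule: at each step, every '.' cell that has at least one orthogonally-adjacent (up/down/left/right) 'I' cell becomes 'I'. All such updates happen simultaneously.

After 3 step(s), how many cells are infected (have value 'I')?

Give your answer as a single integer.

Answer: 32

Derivation:
Step 0 (initial): 2 infected
Step 1: +7 new -> 9 infected
Step 2: +11 new -> 20 infected
Step 3: +12 new -> 32 infected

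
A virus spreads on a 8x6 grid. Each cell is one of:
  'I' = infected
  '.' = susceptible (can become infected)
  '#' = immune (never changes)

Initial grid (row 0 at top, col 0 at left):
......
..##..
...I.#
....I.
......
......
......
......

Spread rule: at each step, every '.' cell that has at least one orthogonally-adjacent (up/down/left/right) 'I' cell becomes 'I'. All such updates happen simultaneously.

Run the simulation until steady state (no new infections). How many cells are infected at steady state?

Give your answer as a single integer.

Answer: 45

Derivation:
Step 0 (initial): 2 infected
Step 1: +5 new -> 7 infected
Step 2: +6 new -> 13 infected
Step 3: +9 new -> 22 infected
Step 4: +10 new -> 32 infected
Step 5: +7 new -> 39 infected
Step 6: +3 new -> 42 infected
Step 7: +2 new -> 44 infected
Step 8: +1 new -> 45 infected
Step 9: +0 new -> 45 infected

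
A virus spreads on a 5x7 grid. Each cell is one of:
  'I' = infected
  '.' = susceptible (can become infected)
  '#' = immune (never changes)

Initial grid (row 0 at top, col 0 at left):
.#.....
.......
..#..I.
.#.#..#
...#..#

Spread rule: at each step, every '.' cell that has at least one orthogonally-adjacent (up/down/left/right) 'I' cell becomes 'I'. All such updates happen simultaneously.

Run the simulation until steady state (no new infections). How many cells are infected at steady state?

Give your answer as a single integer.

Step 0 (initial): 1 infected
Step 1: +4 new -> 5 infected
Step 2: +6 new -> 11 infected
Step 3: +4 new -> 15 infected
Step 4: +2 new -> 17 infected
Step 5: +2 new -> 19 infected
Step 6: +2 new -> 21 infected
Step 7: +2 new -> 23 infected
Step 8: +1 new -> 24 infected
Step 9: +1 new -> 25 infected
Step 10: +1 new -> 26 infected
Step 11: +1 new -> 27 infected
Step 12: +1 new -> 28 infected
Step 13: +0 new -> 28 infected

Answer: 28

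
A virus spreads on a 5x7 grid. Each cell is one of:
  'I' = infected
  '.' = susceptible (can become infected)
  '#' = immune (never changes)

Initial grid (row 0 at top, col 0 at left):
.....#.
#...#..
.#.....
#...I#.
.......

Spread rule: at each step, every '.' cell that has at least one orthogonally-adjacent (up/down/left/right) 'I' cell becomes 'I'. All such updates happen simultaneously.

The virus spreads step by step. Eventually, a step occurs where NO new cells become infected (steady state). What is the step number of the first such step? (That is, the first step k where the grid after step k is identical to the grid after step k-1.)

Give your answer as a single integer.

Step 0 (initial): 1 infected
Step 1: +3 new -> 4 infected
Step 2: +5 new -> 9 infected
Step 3: +7 new -> 16 infected
Step 4: +5 new -> 21 infected
Step 5: +5 new -> 26 infected
Step 6: +1 new -> 27 infected
Step 7: +1 new -> 28 infected
Step 8: +0 new -> 28 infected

Answer: 8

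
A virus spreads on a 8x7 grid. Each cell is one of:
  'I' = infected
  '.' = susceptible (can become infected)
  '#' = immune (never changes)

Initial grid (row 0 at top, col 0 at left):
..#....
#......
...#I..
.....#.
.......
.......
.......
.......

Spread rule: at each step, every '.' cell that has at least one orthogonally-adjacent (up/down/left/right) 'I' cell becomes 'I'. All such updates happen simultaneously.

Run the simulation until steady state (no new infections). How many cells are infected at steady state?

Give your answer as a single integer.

Answer: 52

Derivation:
Step 0 (initial): 1 infected
Step 1: +3 new -> 4 infected
Step 2: +6 new -> 10 infected
Step 3: +9 new -> 19 infected
Step 4: +9 new -> 28 infected
Step 5: +9 new -> 37 infected
Step 6: +8 new -> 45 infected
Step 7: +4 new -> 49 infected
Step 8: +2 new -> 51 infected
Step 9: +1 new -> 52 infected
Step 10: +0 new -> 52 infected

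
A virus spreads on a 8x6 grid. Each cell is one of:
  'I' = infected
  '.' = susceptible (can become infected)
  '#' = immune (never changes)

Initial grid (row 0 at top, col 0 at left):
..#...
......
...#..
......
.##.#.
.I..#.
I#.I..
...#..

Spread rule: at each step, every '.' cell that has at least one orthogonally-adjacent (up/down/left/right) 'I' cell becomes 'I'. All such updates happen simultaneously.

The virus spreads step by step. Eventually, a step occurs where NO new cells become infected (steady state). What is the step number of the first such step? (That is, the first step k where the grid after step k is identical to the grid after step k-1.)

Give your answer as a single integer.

Answer: 9

Derivation:
Step 0 (initial): 3 infected
Step 1: +6 new -> 9 infected
Step 2: +6 new -> 15 infected
Step 3: +4 new -> 19 infected
Step 4: +5 new -> 24 infected
Step 5: +5 new -> 29 infected
Step 6: +5 new -> 34 infected
Step 7: +4 new -> 38 infected
Step 8: +2 new -> 40 infected
Step 9: +0 new -> 40 infected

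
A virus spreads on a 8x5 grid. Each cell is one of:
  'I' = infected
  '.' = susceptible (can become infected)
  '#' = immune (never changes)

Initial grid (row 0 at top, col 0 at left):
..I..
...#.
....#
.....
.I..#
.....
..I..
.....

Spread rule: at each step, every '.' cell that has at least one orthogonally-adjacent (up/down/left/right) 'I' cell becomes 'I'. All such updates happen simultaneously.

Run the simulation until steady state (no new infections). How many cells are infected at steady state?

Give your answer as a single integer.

Step 0 (initial): 3 infected
Step 1: +11 new -> 14 infected
Step 2: +14 new -> 28 infected
Step 3: +8 new -> 36 infected
Step 4: +1 new -> 37 infected
Step 5: +0 new -> 37 infected

Answer: 37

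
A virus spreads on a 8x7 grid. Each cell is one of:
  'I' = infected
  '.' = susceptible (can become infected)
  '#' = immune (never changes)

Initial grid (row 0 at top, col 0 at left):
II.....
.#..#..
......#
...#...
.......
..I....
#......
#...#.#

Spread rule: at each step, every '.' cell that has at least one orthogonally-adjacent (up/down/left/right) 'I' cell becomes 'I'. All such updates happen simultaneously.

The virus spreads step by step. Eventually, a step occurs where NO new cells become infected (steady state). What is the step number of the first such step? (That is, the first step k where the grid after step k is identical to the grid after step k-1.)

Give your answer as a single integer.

Answer: 7

Derivation:
Step 0 (initial): 3 infected
Step 1: +6 new -> 9 infected
Step 2: +11 new -> 20 infected
Step 3: +12 new -> 32 infected
Step 4: +6 new -> 38 infected
Step 5: +7 new -> 45 infected
Step 6: +3 new -> 48 infected
Step 7: +0 new -> 48 infected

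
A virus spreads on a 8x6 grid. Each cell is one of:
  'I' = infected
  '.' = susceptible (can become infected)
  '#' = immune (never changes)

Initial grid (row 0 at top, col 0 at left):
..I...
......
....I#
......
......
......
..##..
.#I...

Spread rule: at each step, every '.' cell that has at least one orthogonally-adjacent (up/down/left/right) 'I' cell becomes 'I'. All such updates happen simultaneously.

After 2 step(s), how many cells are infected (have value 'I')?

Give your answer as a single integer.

Step 0 (initial): 3 infected
Step 1: +7 new -> 10 infected
Step 2: +10 new -> 20 infected

Answer: 20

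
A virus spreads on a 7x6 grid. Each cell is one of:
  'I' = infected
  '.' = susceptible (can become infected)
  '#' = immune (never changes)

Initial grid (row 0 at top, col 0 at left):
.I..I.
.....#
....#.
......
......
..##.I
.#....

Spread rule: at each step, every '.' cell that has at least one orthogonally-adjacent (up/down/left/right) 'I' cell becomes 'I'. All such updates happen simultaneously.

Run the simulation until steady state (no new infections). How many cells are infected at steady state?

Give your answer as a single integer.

Answer: 37

Derivation:
Step 0 (initial): 3 infected
Step 1: +9 new -> 12 infected
Step 2: +7 new -> 19 infected
Step 3: +8 new -> 27 infected
Step 4: +6 new -> 33 infected
Step 5: +2 new -> 35 infected
Step 6: +1 new -> 36 infected
Step 7: +1 new -> 37 infected
Step 8: +0 new -> 37 infected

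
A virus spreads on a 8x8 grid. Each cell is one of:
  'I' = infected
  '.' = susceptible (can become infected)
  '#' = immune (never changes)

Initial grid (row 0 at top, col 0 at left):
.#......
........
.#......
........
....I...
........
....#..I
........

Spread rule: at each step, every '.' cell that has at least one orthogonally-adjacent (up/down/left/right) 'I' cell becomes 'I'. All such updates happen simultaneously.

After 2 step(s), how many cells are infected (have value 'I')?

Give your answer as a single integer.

Answer: 20

Derivation:
Step 0 (initial): 2 infected
Step 1: +7 new -> 9 infected
Step 2: +11 new -> 20 infected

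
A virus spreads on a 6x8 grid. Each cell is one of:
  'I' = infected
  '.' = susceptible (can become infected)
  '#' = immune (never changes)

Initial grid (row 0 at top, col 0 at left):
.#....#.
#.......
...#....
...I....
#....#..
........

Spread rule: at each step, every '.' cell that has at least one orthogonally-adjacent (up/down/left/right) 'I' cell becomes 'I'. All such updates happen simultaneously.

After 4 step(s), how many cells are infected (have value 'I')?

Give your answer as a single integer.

Answer: 31

Derivation:
Step 0 (initial): 1 infected
Step 1: +3 new -> 4 infected
Step 2: +7 new -> 11 infected
Step 3: +9 new -> 20 infected
Step 4: +11 new -> 31 infected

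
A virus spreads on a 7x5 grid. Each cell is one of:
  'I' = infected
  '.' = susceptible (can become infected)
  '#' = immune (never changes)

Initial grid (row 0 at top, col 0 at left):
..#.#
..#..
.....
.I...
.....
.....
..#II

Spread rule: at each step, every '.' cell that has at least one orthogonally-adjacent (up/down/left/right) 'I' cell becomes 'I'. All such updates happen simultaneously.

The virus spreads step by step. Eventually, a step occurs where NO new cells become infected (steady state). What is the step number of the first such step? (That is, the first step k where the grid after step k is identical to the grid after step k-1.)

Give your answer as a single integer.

Answer: 6

Derivation:
Step 0 (initial): 3 infected
Step 1: +6 new -> 9 infected
Step 2: +10 new -> 19 infected
Step 3: +6 new -> 25 infected
Step 4: +4 new -> 29 infected
Step 5: +2 new -> 31 infected
Step 6: +0 new -> 31 infected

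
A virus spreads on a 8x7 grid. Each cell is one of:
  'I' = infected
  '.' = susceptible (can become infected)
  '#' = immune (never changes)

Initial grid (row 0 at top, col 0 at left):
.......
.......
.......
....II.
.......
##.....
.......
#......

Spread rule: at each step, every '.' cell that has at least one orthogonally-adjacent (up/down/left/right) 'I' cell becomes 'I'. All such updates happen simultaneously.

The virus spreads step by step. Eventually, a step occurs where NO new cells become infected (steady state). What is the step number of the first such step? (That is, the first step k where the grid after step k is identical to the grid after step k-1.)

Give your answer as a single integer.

Step 0 (initial): 2 infected
Step 1: +6 new -> 8 infected
Step 2: +9 new -> 17 infected
Step 3: +11 new -> 28 infected
Step 4: +11 new -> 39 infected
Step 5: +7 new -> 46 infected
Step 6: +4 new -> 50 infected
Step 7: +3 new -> 53 infected
Step 8: +0 new -> 53 infected

Answer: 8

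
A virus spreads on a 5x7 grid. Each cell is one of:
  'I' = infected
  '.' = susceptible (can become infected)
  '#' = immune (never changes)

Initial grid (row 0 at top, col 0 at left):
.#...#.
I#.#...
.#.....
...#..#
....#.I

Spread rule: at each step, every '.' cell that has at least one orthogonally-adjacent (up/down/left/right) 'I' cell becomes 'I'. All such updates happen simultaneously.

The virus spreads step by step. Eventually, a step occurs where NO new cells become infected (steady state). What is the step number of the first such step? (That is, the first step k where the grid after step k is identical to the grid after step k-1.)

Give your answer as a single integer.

Answer: 8

Derivation:
Step 0 (initial): 2 infected
Step 1: +3 new -> 5 infected
Step 2: +2 new -> 7 infected
Step 3: +4 new -> 11 infected
Step 4: +5 new -> 16 infected
Step 5: +5 new -> 21 infected
Step 6: +4 new -> 25 infected
Step 7: +2 new -> 27 infected
Step 8: +0 new -> 27 infected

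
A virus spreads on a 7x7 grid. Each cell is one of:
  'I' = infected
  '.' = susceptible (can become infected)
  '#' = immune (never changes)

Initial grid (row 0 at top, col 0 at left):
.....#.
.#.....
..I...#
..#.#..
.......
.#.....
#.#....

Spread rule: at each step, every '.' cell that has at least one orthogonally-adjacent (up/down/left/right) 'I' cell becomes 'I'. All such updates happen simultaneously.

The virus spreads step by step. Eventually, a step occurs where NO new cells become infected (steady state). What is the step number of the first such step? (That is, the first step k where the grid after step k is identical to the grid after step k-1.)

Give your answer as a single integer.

Answer: 9

Derivation:
Step 0 (initial): 1 infected
Step 1: +3 new -> 4 infected
Step 2: +6 new -> 10 infected
Step 3: +8 new -> 18 infected
Step 4: +8 new -> 26 infected
Step 5: +7 new -> 33 infected
Step 6: +4 new -> 37 infected
Step 7: +2 new -> 39 infected
Step 8: +1 new -> 40 infected
Step 9: +0 new -> 40 infected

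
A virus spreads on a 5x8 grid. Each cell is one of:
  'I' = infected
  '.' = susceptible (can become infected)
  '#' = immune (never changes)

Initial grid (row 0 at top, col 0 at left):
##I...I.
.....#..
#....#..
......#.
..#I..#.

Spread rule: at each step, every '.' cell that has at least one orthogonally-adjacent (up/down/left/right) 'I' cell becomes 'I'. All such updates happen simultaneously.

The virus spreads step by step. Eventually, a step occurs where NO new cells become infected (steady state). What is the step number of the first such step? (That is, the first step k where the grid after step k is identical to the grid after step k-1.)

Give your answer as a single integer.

Step 0 (initial): 3 infected
Step 1: +7 new -> 10 infected
Step 2: +10 new -> 20 infected
Step 3: +7 new -> 27 infected
Step 4: +3 new -> 30 infected
Step 5: +2 new -> 32 infected
Step 6: +0 new -> 32 infected

Answer: 6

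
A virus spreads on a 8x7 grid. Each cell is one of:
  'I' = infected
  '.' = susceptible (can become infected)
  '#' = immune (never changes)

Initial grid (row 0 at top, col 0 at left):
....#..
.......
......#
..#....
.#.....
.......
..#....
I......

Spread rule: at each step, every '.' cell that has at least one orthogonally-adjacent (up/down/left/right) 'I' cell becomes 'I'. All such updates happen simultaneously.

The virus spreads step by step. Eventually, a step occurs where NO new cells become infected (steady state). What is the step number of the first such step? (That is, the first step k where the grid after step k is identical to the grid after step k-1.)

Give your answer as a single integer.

Answer: 14

Derivation:
Step 0 (initial): 1 infected
Step 1: +2 new -> 3 infected
Step 2: +3 new -> 6 infected
Step 3: +3 new -> 9 infected
Step 4: +4 new -> 13 infected
Step 5: +6 new -> 19 infected
Step 6: +6 new -> 25 infected
Step 7: +7 new -> 32 infected
Step 8: +6 new -> 38 infected
Step 9: +5 new -> 43 infected
Step 10: +4 new -> 47 infected
Step 11: +1 new -> 48 infected
Step 12: +2 new -> 50 infected
Step 13: +1 new -> 51 infected
Step 14: +0 new -> 51 infected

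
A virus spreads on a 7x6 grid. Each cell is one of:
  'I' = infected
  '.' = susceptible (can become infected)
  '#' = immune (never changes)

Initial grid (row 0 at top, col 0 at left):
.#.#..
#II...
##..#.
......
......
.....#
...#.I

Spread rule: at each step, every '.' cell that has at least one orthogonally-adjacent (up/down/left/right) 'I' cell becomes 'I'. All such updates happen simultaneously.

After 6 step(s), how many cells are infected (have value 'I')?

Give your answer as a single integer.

Answer: 32

Derivation:
Step 0 (initial): 3 infected
Step 1: +4 new -> 7 infected
Step 2: +4 new -> 11 infected
Step 3: +7 new -> 18 infected
Step 4: +8 new -> 26 infected
Step 5: +4 new -> 30 infected
Step 6: +2 new -> 32 infected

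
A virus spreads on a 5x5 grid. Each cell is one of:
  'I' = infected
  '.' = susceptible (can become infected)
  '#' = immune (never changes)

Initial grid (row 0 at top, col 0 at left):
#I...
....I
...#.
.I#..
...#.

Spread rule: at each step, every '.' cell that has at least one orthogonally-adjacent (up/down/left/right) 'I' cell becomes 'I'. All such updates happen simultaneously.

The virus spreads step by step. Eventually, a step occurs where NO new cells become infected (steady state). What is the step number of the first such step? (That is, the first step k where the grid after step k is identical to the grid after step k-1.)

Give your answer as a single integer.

Answer: 4

Derivation:
Step 0 (initial): 3 infected
Step 1: +8 new -> 11 infected
Step 2: +8 new -> 19 infected
Step 3: +2 new -> 21 infected
Step 4: +0 new -> 21 infected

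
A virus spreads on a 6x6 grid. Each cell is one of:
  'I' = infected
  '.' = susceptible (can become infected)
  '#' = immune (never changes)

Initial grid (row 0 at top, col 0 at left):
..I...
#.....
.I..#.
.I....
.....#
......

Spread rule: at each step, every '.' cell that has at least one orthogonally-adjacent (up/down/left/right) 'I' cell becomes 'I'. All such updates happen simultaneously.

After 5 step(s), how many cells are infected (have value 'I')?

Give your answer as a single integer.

Step 0 (initial): 3 infected
Step 1: +9 new -> 12 infected
Step 2: +8 new -> 20 infected
Step 3: +6 new -> 26 infected
Step 4: +4 new -> 30 infected
Step 5: +2 new -> 32 infected

Answer: 32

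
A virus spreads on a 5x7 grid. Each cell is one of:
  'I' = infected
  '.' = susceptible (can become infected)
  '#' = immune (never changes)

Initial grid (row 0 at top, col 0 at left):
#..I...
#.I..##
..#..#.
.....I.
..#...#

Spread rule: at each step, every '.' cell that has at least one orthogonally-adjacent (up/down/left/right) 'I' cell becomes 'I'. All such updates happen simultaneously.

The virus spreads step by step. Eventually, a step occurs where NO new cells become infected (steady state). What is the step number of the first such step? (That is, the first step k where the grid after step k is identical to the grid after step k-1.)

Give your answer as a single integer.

Step 0 (initial): 3 infected
Step 1: +7 new -> 10 infected
Step 2: +9 new -> 19 infected
Step 3: +5 new -> 24 infected
Step 4: +2 new -> 26 infected
Step 5: +1 new -> 27 infected
Step 6: +0 new -> 27 infected

Answer: 6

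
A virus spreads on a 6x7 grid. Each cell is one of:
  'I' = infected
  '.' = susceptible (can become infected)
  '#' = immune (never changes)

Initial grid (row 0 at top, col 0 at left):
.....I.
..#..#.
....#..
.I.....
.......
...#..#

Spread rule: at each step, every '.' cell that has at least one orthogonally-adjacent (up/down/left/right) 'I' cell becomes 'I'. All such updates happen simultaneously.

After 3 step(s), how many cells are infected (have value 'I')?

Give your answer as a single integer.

Answer: 28

Derivation:
Step 0 (initial): 2 infected
Step 1: +6 new -> 8 infected
Step 2: +10 new -> 18 infected
Step 3: +10 new -> 28 infected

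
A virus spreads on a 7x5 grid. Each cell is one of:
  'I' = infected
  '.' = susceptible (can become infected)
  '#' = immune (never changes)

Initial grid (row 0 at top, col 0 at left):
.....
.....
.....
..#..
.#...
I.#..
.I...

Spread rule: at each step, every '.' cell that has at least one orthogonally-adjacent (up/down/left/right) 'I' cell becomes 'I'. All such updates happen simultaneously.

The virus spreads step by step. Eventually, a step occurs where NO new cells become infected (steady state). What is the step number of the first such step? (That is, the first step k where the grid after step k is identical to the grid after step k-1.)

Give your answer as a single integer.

Answer: 10

Derivation:
Step 0 (initial): 2 infected
Step 1: +4 new -> 6 infected
Step 2: +2 new -> 8 infected
Step 3: +4 new -> 12 infected
Step 4: +4 new -> 16 infected
Step 5: +6 new -> 22 infected
Step 6: +4 new -> 26 infected
Step 7: +3 new -> 29 infected
Step 8: +2 new -> 31 infected
Step 9: +1 new -> 32 infected
Step 10: +0 new -> 32 infected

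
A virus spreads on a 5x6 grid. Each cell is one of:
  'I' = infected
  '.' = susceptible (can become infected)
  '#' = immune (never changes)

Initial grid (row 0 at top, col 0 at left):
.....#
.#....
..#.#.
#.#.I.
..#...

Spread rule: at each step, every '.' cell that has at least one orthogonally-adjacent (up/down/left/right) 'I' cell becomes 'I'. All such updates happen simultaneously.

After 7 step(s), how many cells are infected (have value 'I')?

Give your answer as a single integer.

Answer: 17

Derivation:
Step 0 (initial): 1 infected
Step 1: +3 new -> 4 infected
Step 2: +4 new -> 8 infected
Step 3: +2 new -> 10 infected
Step 4: +3 new -> 13 infected
Step 5: +2 new -> 15 infected
Step 6: +1 new -> 16 infected
Step 7: +1 new -> 17 infected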